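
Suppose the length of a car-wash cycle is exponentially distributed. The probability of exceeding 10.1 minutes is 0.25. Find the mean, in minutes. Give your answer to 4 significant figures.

e^(−λ·10.1) = 0.25 ⇒ λ = −ln(0.25)/10.1 = 0.137257.
Mean = 1/λ = 7.28561 minutes.

7.286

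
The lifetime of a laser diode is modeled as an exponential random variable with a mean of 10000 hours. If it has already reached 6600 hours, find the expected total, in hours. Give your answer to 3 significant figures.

16600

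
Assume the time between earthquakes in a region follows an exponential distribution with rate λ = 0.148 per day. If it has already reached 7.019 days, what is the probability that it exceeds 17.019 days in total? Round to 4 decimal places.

0.2276

The exponential is memoryless, so the remaining time is again Exp(λ): the condition X > 7.019 is irrelevant.
P(X > 10) = e^(−1.48) ≈ 0.2276.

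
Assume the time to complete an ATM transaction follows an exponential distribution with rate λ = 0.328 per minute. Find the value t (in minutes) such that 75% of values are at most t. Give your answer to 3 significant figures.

Set 1 − e^(−λt) = 0.75, so t = −ln(0.25)/λ = 1.3863/0.328 ≈ 4.22651 minutes.

4.23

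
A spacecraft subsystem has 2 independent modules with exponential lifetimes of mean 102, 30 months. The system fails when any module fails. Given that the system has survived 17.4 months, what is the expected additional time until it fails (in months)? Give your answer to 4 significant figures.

23.18

First-failure rate Σλ = 1/102 + 1/30 = 0.0431373.
By memorylessness the expected residual is 1/Σλ = 23.1818 months, regardless of the 17.4 already elapsed.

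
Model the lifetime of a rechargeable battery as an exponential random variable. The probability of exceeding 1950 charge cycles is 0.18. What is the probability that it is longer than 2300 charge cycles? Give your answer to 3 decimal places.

e^(−λ·1950) = 0.18 ⇒ λ = −ln(0.18)/1950 = 0.000879384.
P(X > 2300) = e^(−0.000879384·2300) = e^(−2.0226) ≈ 0.132.

0.132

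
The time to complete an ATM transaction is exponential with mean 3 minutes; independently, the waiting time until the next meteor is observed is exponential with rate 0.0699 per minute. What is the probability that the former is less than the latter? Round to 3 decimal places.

0.827

λ_1 = 1/3 = 0.333333, λ_2 = 0.0699.
For independent exponentials, P(the former < the latter) = λ_1/(λ_1+λ_2) = 0.333333/0.403233 ≈ 0.827.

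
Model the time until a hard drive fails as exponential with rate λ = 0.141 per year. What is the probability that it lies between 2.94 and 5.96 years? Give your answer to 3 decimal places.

P(2.94 < X < 5.96) = e^(−λ·2.94) − e^(−λ·5.96) = 0.66064 − 0.43156 ≈ 0.229.

0.229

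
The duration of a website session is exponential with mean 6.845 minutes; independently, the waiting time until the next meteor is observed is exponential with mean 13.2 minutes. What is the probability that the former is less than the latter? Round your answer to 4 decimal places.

λ_1 = 1/6.845 = 0.146092, λ_2 = 1/13.2 = 0.0757576.
For independent exponentials, P(the former < the latter) = λ_1/(λ_1+λ_2) = 0.146092/0.22185 ≈ 0.6585.

0.6585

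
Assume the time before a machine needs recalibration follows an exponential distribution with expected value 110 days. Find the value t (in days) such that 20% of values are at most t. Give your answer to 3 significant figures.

The rate is λ = 1/110 = 0.00909091 per day.
Set 1 − e^(−λt) = 0.2, so t = −ln(0.8)/λ = 0.22314/0.00909091 ≈ 24.5458 days.

24.5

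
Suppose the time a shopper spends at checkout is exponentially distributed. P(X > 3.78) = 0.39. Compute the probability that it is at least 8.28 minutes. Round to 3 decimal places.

e^(−λ·3.78) = 0.39 ⇒ λ = −ln(0.39)/3.78 = 0.249103.
P(X > 8.28) = e^(−0.249103·8.28) = e^(−2.0626) ≈ 0.127.

0.127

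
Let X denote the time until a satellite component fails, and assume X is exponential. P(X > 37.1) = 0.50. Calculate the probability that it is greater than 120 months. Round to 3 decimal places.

e^(−λ·37.1) = 0.50 ⇒ λ = −ln(0.50)/37.1 = 0.0186832.
P(X > 120) = e^(−0.0186832·120) = e^(−2.242) ≈ 0.106.

0.106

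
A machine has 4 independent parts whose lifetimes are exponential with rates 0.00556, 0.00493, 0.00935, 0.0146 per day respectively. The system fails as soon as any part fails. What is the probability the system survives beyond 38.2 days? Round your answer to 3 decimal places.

0.268

The time to first failure is exponential with rate Σλ = 0.00556 + 0.00493 + 0.00935 + 0.0146 = 0.03444.
P(min > 38.2) = e^(−0.03444·38.2) = e^(−1.3156) ≈ 0.268.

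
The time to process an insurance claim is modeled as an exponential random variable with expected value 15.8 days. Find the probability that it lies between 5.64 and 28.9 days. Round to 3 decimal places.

The rate is λ = 1/15.8 = 0.0632911 per day.
P(5.64 < X < 28.9) = e^(−λ·5.64) − e^(−λ·28.9) = 0.69980 − 0.16056 ≈ 0.539.

0.539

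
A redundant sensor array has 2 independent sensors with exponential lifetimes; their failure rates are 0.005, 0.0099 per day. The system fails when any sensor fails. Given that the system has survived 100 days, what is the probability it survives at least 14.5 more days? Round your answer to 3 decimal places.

Time to first failure ~ Exp(Σλ) with Σλ = 0.0149.
By memorylessness, P(T > 100+14.5 | T > 100) = P(T > 14.5) = e^(−0.0149·14.5) ≈ 0.806.

0.806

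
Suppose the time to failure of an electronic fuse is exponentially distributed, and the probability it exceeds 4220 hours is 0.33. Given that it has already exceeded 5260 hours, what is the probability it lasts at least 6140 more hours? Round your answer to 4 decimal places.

0.1993

From e^(−λ·4220) = 0.33, λ = −ln(0.33)/4220 = 0.000262716.
Memoryless: P(X > 5260+6140 | X > 5260) = P(X > 6140) = e^(−0.000262716·6140) ≈ 0.1993.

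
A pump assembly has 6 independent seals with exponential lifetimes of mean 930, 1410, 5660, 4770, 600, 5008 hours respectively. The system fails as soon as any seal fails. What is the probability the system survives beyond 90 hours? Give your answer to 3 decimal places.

The first failure time is exponential with rate Σλ_i = 1/930 + 1/1410 + 1/5660 + 1/4770 + 1/600 + 1/5008 = 0.00403716 per hour.
P(min > 90) = e^(−0.00403716·90) = e^(−0.36334) ≈ 0.695.

0.695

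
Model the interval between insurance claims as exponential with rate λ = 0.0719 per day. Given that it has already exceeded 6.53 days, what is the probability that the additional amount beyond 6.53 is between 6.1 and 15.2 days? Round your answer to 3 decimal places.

Memoryless: the residual past 6.53 is again Exp(λ).
P(6.1 < residual < 15.2) = e^(−λ·6.1) − e^(−λ·15.2) = 0.64495 − 0.33525 ≈ 0.310.

0.310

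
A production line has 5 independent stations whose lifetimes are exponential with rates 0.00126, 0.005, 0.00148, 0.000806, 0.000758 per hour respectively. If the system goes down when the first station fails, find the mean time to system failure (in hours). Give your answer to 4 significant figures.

The time to first failure is exponential with rate Σλ = 0.00126 + 0.005 + 0.00148 + 0.000806 + 0.000758 = 0.009304.
E[min] = 1/Σλ = 1/0.009304 = 107.481 hours.

107.5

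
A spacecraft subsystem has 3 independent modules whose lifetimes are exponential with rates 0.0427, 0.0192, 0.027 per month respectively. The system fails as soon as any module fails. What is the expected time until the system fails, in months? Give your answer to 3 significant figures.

11.2

The time to first failure is exponential with rate Σλ = 0.0427 + 0.0192 + 0.027 = 0.0889.
E[min] = 1/Σλ = 1/0.0889 = 11.2486 months.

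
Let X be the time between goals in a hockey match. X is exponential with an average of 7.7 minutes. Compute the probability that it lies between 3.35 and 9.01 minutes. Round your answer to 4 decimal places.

The rate is λ = 1/7.7 = 0.12987 per minute.
P(3.35 < X < 9.01) = e^(−λ·3.35) − e^(−λ·9.01) = 0.64722 − 0.31033 ≈ 0.3369.

0.3369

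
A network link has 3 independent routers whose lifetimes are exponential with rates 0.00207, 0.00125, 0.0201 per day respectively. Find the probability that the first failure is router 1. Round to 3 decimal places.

The time to first failure is exponential with rate Σλ = 0.00207 + 0.00125 + 0.0201 = 0.02342.
P(router 1 first) = λ_1/Σλ = 0.00207/0.02342 ≈ 0.088.

0.088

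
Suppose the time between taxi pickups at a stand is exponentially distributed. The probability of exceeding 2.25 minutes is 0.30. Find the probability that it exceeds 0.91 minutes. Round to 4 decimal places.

0.6145

e^(−λ·2.25) = 0.30 ⇒ λ = −ln(0.30)/2.25 = 0.535099.
P(X > 0.91) = e^(−0.535099·0.91) = e^(−0.48694) ≈ 0.6145.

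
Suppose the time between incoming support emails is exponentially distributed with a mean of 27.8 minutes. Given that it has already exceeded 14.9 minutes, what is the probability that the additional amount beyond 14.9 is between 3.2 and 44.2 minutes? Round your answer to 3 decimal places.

0.687

The rate is λ = 1/27.8 = 0.0359712 per minute.
Memoryless: the residual past 14.9 is again Exp(λ).
P(3.2 < residual < 44.2) = e^(−λ·3.2) − e^(−λ·44.2) = 0.89127 − 0.20394 ≈ 0.687.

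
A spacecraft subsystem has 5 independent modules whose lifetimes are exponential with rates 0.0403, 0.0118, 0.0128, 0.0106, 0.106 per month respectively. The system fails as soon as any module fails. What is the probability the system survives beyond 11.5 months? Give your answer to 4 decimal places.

The time to first failure is exponential with rate Σλ = 0.0403 + 0.0118 + 0.0128 + 0.0106 + 0.106 = 0.1815.
P(min > 11.5) = e^(−0.1815·11.5) = e^(−2.0873) ≈ 0.1240.

0.1240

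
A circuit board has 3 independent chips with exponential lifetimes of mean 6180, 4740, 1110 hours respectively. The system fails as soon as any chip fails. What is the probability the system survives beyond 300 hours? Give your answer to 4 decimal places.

0.6824

The first failure time is exponential with rate Σλ_i = 1/6180 + 1/4740 + 1/1110 = 0.00127368 per hour.
P(min > 300) = e^(−0.00127368·300) = e^(−0.38211) ≈ 0.6824.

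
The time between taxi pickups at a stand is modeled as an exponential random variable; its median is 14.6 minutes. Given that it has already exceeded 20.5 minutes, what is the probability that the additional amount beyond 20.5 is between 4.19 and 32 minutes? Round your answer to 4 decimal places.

0.6007

For an exponential, median = ln(2)/λ, so λ = ln 2 / 14.6 = 0.0474758 per minute.
Memoryless: the residual past 20.5 is again Exp(λ).
P(4.19 < residual < 32) = e^(−λ·4.19) − e^(−λ·32) = 0.81961 − 0.21888 ≈ 0.6007.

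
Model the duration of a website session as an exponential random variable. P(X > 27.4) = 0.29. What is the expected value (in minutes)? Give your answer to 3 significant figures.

e^(−λ·27.4) = 0.29 ⇒ λ = −ln(0.29)/27.4 = 0.0451779.
Mean = 1/λ = 22.1347 minutes.

22.1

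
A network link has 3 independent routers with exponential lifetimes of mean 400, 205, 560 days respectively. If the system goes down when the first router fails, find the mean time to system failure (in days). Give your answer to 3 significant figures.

The first failure time is exponential with rate Σλ_i = 1/400 + 1/205 + 1/560 = 0.00916376 per day.
E[min] = 1/Σλ = 1/0.00916376 = 109.125 days.

109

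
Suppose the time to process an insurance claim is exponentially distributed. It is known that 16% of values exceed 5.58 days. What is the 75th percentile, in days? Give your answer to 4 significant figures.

4.221

e^(−λ·5.58) = 0.16 ⇒ λ = −ln(0.16)/5.58 = 0.32842.
75th percentile: 1 − e^(−λt) = 0.75, t = −ln(0.25)/λ = 4.22111 days.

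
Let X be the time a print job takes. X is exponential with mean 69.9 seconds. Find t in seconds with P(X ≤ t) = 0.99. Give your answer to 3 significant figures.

322

The rate is λ = 1/69.9 = 0.0143062 per second.
Set 1 − e^(−λt) = 0.99, so t = −ln(0.01)/λ = 4.6052/0.0143062 ≈ 321.901 seconds.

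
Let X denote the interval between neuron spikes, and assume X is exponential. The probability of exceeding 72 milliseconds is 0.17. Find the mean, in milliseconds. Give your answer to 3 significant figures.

40.6

e^(−λ·72) = 0.17 ⇒ λ = −ln(0.17)/72 = 0.0246105.
Mean = 1/λ = 40.633 milliseconds.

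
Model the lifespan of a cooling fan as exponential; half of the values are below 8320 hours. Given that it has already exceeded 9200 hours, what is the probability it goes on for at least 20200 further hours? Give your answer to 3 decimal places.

0.186

For an exponential, median = ln(2)/λ, so λ = ln 2 / 8320 = 0.000083311 per hour.
P(X > s+t | X > s) = e^(−λ(s+t))/e^(−λs) = e^(−λt), independent of s = 9200.
P(X > 20200) = e^(−1.6829) ≈ 0.186.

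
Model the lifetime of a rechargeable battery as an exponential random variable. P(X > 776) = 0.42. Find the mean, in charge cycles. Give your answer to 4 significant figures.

e^(−λ·776) = 0.42 ⇒ λ = −ln(0.42)/776 = 0.00111791.
Mean = 1/λ = 894.524 charge cycles.

894.5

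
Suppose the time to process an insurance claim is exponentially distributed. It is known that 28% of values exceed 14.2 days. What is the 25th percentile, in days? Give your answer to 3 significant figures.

3.21

e^(−λ·14.2) = 0.28 ⇒ λ = −ln(0.28)/14.2 = 0.0896455.
25th percentile: 1 − e^(−λt) = 0.25, t = −ln(0.75)/λ = 3.20911 days.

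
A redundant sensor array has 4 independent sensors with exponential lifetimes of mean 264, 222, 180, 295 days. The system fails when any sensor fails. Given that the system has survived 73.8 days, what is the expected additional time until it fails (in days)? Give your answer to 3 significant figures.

First-failure rate Σλ = 1/264 + 1/222 + 1/180 + 1/295 = 0.0172378.
By memorylessness the expected residual is 1/Σλ = 58.0121 days, regardless of the 73.8 already elapsed.

58.0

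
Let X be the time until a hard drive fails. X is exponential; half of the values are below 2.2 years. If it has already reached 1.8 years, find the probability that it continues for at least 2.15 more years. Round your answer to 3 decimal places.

0.508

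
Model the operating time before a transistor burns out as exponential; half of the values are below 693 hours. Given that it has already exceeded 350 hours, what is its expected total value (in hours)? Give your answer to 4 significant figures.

1350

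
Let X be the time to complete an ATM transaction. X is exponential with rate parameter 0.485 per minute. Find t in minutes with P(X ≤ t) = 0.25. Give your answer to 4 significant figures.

0.5932

Set 1 − e^(−λt) = 0.25, so t = −ln(0.75)/λ = 0.28768/0.485 ≈ 0.593159 minutes.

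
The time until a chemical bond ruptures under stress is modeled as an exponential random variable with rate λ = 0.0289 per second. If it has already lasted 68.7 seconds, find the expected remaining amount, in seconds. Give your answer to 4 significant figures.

34.60

By memorylessness, the remaining amount past any threshold is again Exp(λ) with mean 1/λ = 34.6021 seconds.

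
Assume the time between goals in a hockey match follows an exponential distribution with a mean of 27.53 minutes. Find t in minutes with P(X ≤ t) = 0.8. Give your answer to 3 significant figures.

44.3

The rate is λ = 1/27.53 = 0.036324 per minute.
Set 1 − e^(−λt) = 0.8, so t = −ln(0.2)/λ = 1.6094/0.036324 ≈ 44.3078 minutes.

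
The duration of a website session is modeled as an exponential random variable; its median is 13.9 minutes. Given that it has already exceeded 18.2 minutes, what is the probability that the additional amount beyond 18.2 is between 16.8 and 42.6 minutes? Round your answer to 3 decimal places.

0.313

For an exponential, median = ln(2)/λ, so λ = ln 2 / 13.9 = 0.0498667 per minute.
Memoryless: the residual past 18.2 is again Exp(λ).
P(16.8 < residual < 42.6) = e^(−λ·16.8) − e^(−λ·42.6) = 0.43268 − 0.11951 ≈ 0.313.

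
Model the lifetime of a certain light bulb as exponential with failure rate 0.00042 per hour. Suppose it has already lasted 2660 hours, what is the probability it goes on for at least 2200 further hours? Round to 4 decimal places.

0.3969

The exponential is memoryless, so the remaining time is again Exp(λ): the condition X > 2660 is irrelevant.
P(X > 2200) = e^(−0.924) ≈ 0.3969.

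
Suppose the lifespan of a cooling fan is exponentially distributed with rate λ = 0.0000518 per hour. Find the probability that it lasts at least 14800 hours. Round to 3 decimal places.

P(X > 14800) = e^(−λ·14800) = e^(−0.76664) ≈ 0.465.

0.465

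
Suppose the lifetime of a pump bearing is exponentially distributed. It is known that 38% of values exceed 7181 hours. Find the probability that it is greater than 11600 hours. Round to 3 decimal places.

e^(−λ·7181) = 0.38 ⇒ λ = −ln(0.38)/7181 = 0.000134742.
P(X > 11600) = e^(−0.000134742·11600) = e^(−1.563) ≈ 0.210.

0.210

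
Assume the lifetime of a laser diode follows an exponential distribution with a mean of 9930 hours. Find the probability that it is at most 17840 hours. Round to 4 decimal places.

The rate is λ = 1/9930 = 0.000100705 per hour.
P(X ≤ 17840) = 1 − e^(−λ·17840) = 1 − e^(−1.7966) ≈ 0.8341.

0.8341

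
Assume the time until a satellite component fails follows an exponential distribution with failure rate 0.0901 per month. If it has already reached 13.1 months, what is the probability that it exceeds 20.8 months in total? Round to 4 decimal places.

P(X > s+t | X > s) = e^(−λ(s+t))/e^(−λs) = e^(−λt), independent of s = 13.1.
P(X > 7.7) = e^(−0.69377) ≈ 0.4997.

0.4997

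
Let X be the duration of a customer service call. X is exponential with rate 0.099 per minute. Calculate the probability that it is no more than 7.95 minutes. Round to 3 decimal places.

P(X ≤ 7.95) = 1 − e^(−λ·7.95) = 1 − e^(−0.78705) ≈ 0.545.

0.545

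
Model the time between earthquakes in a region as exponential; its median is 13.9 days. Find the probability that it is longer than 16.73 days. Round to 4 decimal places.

For an exponential, median = ln(2)/λ, so λ = ln 2 / 13.9 = 0.0498667 per day.
P(X > 16.73) = e^(−λ·16.73) = e^(−0.83427) ≈ 0.4342.

0.4342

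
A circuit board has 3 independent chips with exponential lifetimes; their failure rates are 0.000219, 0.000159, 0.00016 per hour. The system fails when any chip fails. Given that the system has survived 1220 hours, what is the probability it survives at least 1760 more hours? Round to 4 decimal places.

Time to first failure ~ Exp(Σλ) with Σλ = 0.000538.
By memorylessness, P(T > 1220+1760 | T > 1220) = P(T > 1760) = e^(−0.000538·1760) ≈ 0.3879.

0.3879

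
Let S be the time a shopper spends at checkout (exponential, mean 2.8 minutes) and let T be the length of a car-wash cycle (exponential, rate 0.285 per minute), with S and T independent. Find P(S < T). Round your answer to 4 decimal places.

0.5562

λ_1 = 1/2.8 = 0.357143, λ_2 = 0.285.
For independent exponentials, P(S < T) = λ_1/(λ_1+λ_2) = 0.357143/0.642143 ≈ 0.5562.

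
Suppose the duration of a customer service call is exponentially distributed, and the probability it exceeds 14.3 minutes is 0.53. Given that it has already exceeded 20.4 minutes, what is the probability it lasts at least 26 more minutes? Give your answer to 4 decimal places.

From e^(−λ·14.3) = 0.53, λ = −ln(0.53)/14.3 = 0.0443971.
Memoryless: P(X > 20.4+26 | X > 20.4) = P(X > 26) = e^(−0.0443971·26) ≈ 0.3153.

0.3153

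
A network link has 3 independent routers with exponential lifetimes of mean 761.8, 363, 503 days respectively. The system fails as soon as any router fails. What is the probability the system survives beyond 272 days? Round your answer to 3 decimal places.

0.193

The first failure time is exponential with rate Σλ_i = 1/761.8 + 1/363 + 1/503 = 0.00605557 per day.
P(min > 272) = e^(−0.00605557·272) = e^(−1.6471) ≈ 0.193.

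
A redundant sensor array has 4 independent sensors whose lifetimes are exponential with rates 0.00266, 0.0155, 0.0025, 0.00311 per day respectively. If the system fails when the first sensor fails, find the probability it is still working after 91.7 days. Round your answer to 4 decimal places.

0.1131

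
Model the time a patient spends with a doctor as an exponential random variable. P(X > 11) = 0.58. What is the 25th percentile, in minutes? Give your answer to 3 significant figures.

5.81

e^(−λ·11) = 0.58 ⇒ λ = −ln(0.58)/11 = 0.0495207.
25th percentile: 1 − e^(−λt) = 0.25, t = −ln(0.75)/λ = 5.80934 minutes.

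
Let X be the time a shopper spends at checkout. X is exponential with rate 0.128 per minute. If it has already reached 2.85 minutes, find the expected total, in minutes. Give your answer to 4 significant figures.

By memorylessness, E[X | X > 2.85] = 2.85 + 1/λ = 2.85 + 7.8125 = 10.6625 minutes.

10.66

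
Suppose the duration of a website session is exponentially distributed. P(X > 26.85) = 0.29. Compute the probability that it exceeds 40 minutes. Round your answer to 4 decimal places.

e^(−λ·26.85) = 0.29 ⇒ λ = −ln(0.29)/26.85 = 0.0461033.
P(X > 40) = e^(−0.0461033·40) = e^(−1.8441) ≈ 0.1582.

0.1582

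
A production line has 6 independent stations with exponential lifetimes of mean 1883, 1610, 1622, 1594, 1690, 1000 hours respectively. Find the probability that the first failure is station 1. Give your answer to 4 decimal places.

0.1332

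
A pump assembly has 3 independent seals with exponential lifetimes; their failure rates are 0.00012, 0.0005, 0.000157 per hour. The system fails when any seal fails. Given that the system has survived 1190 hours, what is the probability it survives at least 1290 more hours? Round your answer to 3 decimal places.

0.367

Time to first failure ~ Exp(Σλ) with Σλ = 0.000777.
By memorylessness, P(T > 1190+1290 | T > 1190) = P(T > 1290) = e^(−0.000777·1290) ≈ 0.367.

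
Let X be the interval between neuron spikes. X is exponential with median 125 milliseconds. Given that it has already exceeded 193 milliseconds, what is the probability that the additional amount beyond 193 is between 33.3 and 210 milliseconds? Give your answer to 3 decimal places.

For an exponential, median = ln(2)/λ, so λ = ln 2 / 125 = 0.00554518 per millisecond.
Memoryless: the residual past 193 is again Exp(λ).
P(33.3 < residual < 210) = e^(−λ·33.3) − e^(−λ·210) = 0.83139 − 0.31208 ≈ 0.519.

0.519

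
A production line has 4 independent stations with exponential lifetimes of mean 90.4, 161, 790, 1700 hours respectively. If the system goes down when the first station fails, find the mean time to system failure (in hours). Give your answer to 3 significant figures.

The first failure time is exponential with rate Σλ_i = 1/90.4 + 1/161 + 1/790 + 1/1700 = 0.0191272 per hour.
E[min] = 1/Σλ = 1/0.0191272 = 52.2816 hours.

52.3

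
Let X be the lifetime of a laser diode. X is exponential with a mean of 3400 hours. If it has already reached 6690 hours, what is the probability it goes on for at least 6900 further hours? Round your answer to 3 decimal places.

0.131

The rate is λ = 1/3400 = 0.000294118 per hour.
The exponential is memoryless, so the remaining time is again Exp(λ): the condition X > 6690 is irrelevant.
P(X > 6900) = e^(−2.0294) ≈ 0.131.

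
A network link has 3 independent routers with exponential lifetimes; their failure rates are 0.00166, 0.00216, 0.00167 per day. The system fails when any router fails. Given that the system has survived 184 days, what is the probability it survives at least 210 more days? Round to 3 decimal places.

0.316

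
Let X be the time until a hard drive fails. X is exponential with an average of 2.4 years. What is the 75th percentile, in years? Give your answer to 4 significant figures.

3.327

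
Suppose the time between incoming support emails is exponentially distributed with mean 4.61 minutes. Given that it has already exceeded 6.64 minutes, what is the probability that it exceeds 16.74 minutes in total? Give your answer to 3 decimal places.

0.112

The rate is λ = 1/4.61 = 0.21692 per minute.
By the memoryless property, P(X > 6.64+10.1 | X > 6.64) = P(X > 10.1).
P(X > 10.1) = e^(−2.1909) ≈ 0.112.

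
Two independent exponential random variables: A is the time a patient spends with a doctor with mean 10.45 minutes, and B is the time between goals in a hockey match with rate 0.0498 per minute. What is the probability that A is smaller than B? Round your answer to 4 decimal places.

0.6577

λ_1 = 1/10.45 = 0.0956938, λ_2 = 0.0498.
For independent exponentials, P(A < B) = λ_1/(λ_1+λ_2) = 0.0956938/0.145494 ≈ 0.6577.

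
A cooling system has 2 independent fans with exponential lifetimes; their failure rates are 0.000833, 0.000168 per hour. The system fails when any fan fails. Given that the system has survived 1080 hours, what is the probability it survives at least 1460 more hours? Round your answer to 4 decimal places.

Time to first failure ~ Exp(Σλ) with Σλ = 0.001001.
By memorylessness, P(T > 1080+1460 | T > 1080) = P(T > 1460) = e^(−0.001001·1460) ≈ 0.2319.

0.2319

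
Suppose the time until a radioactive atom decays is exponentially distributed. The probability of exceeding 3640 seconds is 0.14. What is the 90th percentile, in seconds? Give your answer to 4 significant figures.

4263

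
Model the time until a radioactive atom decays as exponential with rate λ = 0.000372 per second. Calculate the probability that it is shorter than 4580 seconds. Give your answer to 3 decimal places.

P(X ≤ 4580) = 1 − e^(−λ·4580) = 1 − e^(−1.7038) ≈ 0.818.

0.818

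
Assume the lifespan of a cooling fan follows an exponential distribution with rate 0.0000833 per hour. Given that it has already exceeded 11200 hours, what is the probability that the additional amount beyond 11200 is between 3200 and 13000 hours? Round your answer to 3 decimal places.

0.427

Memoryless: the residual past 11200 is again Exp(λ).
P(3200 < residual < 13000) = e^(−λ·3200) − e^(−λ·13000) = 0.76601 − 0.33861 ≈ 0.427.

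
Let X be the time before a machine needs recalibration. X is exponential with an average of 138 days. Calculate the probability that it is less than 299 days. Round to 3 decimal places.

0.885

The rate is λ = 1/138 = 0.00724638 per day.
P(X ≤ 299) = 1 − e^(−λ·299) = 1 − e^(−2.1667) ≈ 0.885.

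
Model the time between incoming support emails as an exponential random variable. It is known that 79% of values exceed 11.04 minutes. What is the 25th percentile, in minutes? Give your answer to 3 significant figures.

13.5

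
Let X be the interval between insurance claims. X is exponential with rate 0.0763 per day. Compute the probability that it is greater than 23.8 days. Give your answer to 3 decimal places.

P(X > 23.8) = e^(−λ·23.8) = e^(−1.8159) ≈ 0.163.

0.163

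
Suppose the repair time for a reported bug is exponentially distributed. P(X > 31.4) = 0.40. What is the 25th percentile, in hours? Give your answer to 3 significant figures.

e^(−λ·31.4) = 0.40 ⇒ λ = −ln(0.40)/31.4 = 0.0291812.
25th percentile: 1 − e^(−λt) = 0.25, t = −ln(0.75)/λ = 9.85846 hours.

9.86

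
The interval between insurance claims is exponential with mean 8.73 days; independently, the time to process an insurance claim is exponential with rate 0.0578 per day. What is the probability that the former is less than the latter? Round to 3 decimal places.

0.665

λ_1 = 1/8.73 = 0.114548, λ_2 = 0.0578.
For independent exponentials, P(the former < the latter) = λ_1/(λ_1+λ_2) = 0.114548/0.172348 ≈ 0.665.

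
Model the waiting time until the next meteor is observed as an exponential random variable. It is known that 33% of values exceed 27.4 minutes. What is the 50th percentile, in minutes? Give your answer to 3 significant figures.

17.1

e^(−λ·27.4) = 0.33 ⇒ λ = −ln(0.33)/27.4 = 0.0404621.
50th percentile: 1 − e^(−λt) = 0.5, t = −ln(0.5)/λ = 17.1308 minutes.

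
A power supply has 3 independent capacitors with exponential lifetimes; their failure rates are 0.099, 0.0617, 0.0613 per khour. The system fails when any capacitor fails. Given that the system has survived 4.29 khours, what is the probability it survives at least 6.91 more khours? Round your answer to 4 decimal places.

0.2157

Time to first failure ~ Exp(Σλ) with Σλ = 0.222.
By memorylessness, P(T > 4.29+6.91 | T > 4.29) = P(T > 6.91) = e^(−0.222·6.91) ≈ 0.2157.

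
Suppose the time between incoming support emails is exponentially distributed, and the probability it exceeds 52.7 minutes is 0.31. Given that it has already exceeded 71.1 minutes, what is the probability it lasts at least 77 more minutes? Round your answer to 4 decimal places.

0.1806

From e^(−λ·52.7) = 0.31, λ = −ln(0.31)/52.7 = 0.0222236.
Memoryless: P(X > 71.1+77 | X > 71.1) = P(X > 77) = e^(−0.0222236·77) ≈ 0.1806.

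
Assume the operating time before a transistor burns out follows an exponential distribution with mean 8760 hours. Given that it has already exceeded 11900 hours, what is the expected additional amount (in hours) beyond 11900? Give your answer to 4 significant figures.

8760

The rate is λ = 1/8760 = 0.000114155 per hour.
By memorylessness, the remaining amount past any threshold is again Exp(λ) with mean 1/λ = 8760 hours.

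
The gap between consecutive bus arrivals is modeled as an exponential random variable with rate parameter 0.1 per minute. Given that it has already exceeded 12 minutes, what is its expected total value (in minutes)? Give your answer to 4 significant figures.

By memorylessness, E[X | X > 12] = 12 + 1/λ = 12 + 10 = 22 minutes.

22.00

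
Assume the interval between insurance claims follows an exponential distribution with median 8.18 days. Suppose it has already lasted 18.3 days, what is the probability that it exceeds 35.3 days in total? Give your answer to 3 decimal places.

0.237

For an exponential, median = ln(2)/λ, so λ = ln 2 / 8.18 = 0.0847368 per day.
By the memoryless property, P(X > 18.3+17 | X > 18.3) = P(X > 17).
P(X > 17) = e^(−1.4405) ≈ 0.237.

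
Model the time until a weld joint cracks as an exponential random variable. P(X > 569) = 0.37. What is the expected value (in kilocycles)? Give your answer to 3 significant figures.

572

e^(−λ·569) = 0.37 ⇒ λ = −ln(0.37)/569 = 0.00174737.
Mean = 1/λ = 572.289 kilocycles.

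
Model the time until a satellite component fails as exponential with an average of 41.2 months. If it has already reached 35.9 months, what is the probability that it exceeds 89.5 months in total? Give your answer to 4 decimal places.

0.2723

The rate is λ = 1/41.2 = 0.0242718 per month.
P(X > s+t | X > s) = e^(−λ(s+t))/e^(−λs) = e^(−λt), independent of s = 35.9.
P(X > 53.6) = e^(−1.301) ≈ 0.2723.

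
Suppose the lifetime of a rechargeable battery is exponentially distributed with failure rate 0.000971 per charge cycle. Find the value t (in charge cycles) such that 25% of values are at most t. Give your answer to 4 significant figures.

296.3

Set 1 − e^(−λt) = 0.25, so t = −ln(0.75)/λ = 0.28768/0.000971 ≈ 296.274 charge cycles.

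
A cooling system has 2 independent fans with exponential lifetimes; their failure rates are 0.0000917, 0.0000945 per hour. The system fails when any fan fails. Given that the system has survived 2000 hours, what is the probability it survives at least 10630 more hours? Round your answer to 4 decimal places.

0.1382

Time to first failure ~ Exp(Σλ) with Σλ = 0.0001862.
By memorylessness, P(T > 2000+10630 | T > 2000) = P(T > 10630) = e^(−0.0001862·10630) ≈ 0.1382.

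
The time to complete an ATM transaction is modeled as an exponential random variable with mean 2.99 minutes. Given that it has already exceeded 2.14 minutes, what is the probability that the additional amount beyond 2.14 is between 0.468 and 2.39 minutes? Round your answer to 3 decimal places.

The rate is λ = 1/2.99 = 0.334448 per minute.
Memoryless: the residual past 2.14 is again Exp(λ).
P(0.468 < residual < 2.39) = e^(−λ·0.468) − e^(−λ·2.39) = 0.85511 − 0.44963 ≈ 0.405.

0.405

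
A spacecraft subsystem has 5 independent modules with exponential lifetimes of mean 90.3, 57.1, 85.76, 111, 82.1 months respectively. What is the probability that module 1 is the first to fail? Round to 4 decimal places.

0.1803

Rates: λ_i = 1/mean_i → 0.0110742, 0.0175131, 0.0116604, 0.00900901, 0.0121803; Σλ = 0.0614371.
P(module 1 first) = λ_1/Σλ = 0.0110742/0.0614371 ≈ 0.1803.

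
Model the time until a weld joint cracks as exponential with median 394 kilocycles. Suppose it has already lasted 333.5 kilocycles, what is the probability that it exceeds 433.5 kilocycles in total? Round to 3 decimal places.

0.839

For an exponential, median = ln(2)/λ, so λ = ln 2 / 394 = 0.00175926 per kilocycle.
The exponential is memoryless, so the remaining time is again Exp(λ): the condition X > 333.5 is irrelevant.
P(X > 100) = e^(−0.17593) ≈ 0.839.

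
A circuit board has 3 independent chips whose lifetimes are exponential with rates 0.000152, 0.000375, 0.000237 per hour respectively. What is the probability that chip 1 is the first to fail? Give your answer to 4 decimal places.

0.1990

The time to first failure is exponential with rate Σλ = 0.000152 + 0.000375 + 0.000237 = 0.000764.
P(chip 1 first) = λ_1/Σλ = 0.000152/0.000764 ≈ 0.1990.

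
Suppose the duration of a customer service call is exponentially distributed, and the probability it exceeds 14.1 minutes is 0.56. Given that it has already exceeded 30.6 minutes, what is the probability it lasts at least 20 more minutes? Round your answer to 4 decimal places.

0.4394

From e^(−λ·14.1) = 0.56, λ = −ln(0.56)/14.1 = 0.0411219.
Memoryless: P(X > 30.6+20 | X > 30.6) = P(X > 20) = e^(−0.0411219·20) ≈ 0.4394.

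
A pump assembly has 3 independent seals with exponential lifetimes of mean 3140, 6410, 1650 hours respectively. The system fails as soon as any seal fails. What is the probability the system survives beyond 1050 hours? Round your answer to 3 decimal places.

The first failure time is exponential with rate Σλ_i = 1/3140 + 1/6410 + 1/1650 = 0.00108054 per hour.
P(min > 1050) = e^(−0.00108054·1050) = e^(−1.1346) ≈ 0.322.

0.322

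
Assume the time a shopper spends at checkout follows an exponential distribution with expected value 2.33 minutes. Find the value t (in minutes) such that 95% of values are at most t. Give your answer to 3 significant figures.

6.98

The rate is λ = 1/2.33 = 0.429185 per minute.
Set 1 − e^(−λt) = 0.95, so t = −ln(0.05)/λ = 2.9957/0.429185 ≈ 6.98006 minutes.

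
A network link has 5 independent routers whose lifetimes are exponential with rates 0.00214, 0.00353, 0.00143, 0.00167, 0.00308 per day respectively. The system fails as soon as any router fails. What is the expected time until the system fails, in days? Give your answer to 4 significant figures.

84.39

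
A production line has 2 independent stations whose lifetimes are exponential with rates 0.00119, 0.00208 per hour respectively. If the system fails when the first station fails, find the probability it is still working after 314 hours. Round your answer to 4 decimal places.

The time to first failure is exponential with rate Σλ = 0.00119 + 0.00208 = 0.00327.
P(min > 314) = e^(−0.00327·314) = e^(−1.0268) ≈ 0.3582.

0.3582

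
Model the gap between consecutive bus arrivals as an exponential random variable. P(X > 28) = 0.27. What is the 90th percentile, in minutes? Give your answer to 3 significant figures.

49.2

e^(−λ·28) = 0.27 ⇒ λ = −ln(0.27)/28 = 0.0467619.
90th percentile: 1 − e^(−λt) = 0.9, t = −ln(0.1)/λ = 49.2406 minutes.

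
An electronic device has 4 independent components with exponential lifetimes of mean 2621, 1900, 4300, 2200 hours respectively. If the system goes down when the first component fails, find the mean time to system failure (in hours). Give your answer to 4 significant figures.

627.0

The first failure time is exponential with rate Σλ_i = 1/2621 + 1/1900 + 1/4300 + 1/2200 = 0.00159495 per hour.
E[min] = 1/Σλ = 1/0.00159495 = 626.978 hours.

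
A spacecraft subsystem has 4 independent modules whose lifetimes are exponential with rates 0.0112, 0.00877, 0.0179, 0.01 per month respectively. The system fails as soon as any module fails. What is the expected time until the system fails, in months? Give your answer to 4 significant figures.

20.89

The time to first failure is exponential with rate Σλ = 0.0112 + 0.00877 + 0.0179 + 0.01 = 0.04787.
E[min] = 1/Σλ = 1/0.04787 = 20.8899 months.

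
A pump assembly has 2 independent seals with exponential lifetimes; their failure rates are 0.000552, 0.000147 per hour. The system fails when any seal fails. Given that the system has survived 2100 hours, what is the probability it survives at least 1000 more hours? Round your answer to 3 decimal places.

Time to first failure ~ Exp(Σλ) with Σλ = 0.000699.
By memorylessness, P(T > 2100+1000 | T > 2100) = P(T > 1000) = e^(−0.000699·1000) ≈ 0.497.

0.497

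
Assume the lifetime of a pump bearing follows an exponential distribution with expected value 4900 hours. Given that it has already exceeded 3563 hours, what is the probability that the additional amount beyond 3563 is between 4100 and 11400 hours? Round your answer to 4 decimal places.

The rate is λ = 1/4900 = 0.000204082 per hour.
Memoryless: the residual past 3563 is again Exp(λ).
P(4100 < residual < 11400) = e^(−λ·4100) − e^(−λ·11400) = 0.43312 − 0.09763 ≈ 0.3355.

0.3355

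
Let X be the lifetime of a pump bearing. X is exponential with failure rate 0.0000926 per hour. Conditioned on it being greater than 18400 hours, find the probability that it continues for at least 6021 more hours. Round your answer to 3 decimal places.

0.573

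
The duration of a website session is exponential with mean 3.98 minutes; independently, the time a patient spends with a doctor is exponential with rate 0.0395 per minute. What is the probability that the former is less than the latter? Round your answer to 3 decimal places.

λ_1 = 1/3.98 = 0.251256, λ_2 = 0.0395.
For independent exponentials, P(the former < the latter) = λ_1/(λ_1+λ_2) = 0.251256/0.290756 ≈ 0.864.

0.864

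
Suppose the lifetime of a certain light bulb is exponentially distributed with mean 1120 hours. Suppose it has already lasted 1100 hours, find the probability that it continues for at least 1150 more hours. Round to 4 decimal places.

The rate is λ = 1/1120 = 0.000892857 per hour.
The exponential is memoryless, so the remaining time is again Exp(λ): the condition X > 1100 is irrelevant.
P(X > 1150) = e^(−1.0268) ≈ 0.3582.

0.3582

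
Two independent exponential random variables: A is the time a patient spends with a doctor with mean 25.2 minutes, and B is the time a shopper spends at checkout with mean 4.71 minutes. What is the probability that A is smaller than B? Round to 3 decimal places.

λ_1 = 1/25.2 = 0.0396825, λ_2 = 1/4.71 = 0.212314.
For independent exponentials, P(A < B) = λ_1/(λ_1+λ_2) = 0.0396825/0.251997 ≈ 0.157.

0.157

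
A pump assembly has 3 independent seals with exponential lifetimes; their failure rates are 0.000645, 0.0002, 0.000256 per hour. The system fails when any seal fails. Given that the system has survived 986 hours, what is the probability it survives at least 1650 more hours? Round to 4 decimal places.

0.1626

Time to first failure ~ Exp(Σλ) with Σλ = 0.001101.
By memorylessness, P(T > 986+1650 | T > 986) = P(T > 1650) = e^(−0.001101·1650) ≈ 0.1626.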